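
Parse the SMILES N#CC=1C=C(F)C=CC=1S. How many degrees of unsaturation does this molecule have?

Molecular formula: C7H4FNS.
DoU = (2C + 2 + N − H − X) / 2, where X is the halogen count and O/S are ignored.
    = (2·7 + 2 + 1 − 4 − 1) / 2 = 12 / 2 = 6.

6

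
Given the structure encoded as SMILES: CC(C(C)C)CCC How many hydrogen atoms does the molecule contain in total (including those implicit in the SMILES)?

Walk through each heavy atom and fill implicit hydrogens from standard valence (C 4, N 3, O 2, S 2, halogen 1):
  atom 1: C, bond orders sum to 1 (valence 4) → 3 H
  atom 2: C, bond orders sum to 3 (valence 4) → 1 H
  atom 3: C, bond orders sum to 3 (valence 4) → 1 H
  atom 4: C, bond orders sum to 1 (valence 4) → 3 H
  atom 5: C, bond orders sum to 1 (valence 4) → 3 H
  atom 6: C, bond orders sum to 2 (valence 4) → 2 H
  atom 7: C, bond orders sum to 2 (valence 4) → 2 H
  atom 8: C, bond orders sum to 1 (valence 4) → 3 H
Total hydrogens: 18.

18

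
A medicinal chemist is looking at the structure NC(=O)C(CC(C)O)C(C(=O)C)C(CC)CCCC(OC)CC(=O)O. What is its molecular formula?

C18H33NO6

Walk through each heavy atom and fill implicit hydrogens from standard valence (C 4, N 3, O 2, S 2, halogen 1):
  atom 1: N, bond orders sum to 1 (valence 3) → 2 H
  atom 2: C, bond orders sum to 4 (valence 4) → 0 H
  atom 3: O, bond orders sum to 2 (valence 2) → 0 H
  atom 4: C, bond orders sum to 3 (valence 4) → 1 H
  atom 5: C, bond orders sum to 2 (valence 4) → 2 H
  atom 6: C, bond orders sum to 3 (valence 4) → 1 H
  atom 7: C, bond orders sum to 1 (valence 4) → 3 H
  atom 8: O, bond orders sum to 1 (valence 2) → 1 H
  atom 9: C, bond orders sum to 3 (valence 4) → 1 H
  atom 10: C, bond orders sum to 4 (valence 4) → 0 H
  atom 11: O, bond orders sum to 2 (valence 2) → 0 H
  atom 12: C, bond orders sum to 1 (valence 4) → 3 H
  atom 13: C, bond orders sum to 3 (valence 4) → 1 H
  atom 14: C, bond orders sum to 2 (valence 4) → 2 H
  atom 15: C, bond orders sum to 1 (valence 4) → 3 H
  atom 16: C, bond orders sum to 2 (valence 4) → 2 H
  atom 17: C, bond orders sum to 2 (valence 4) → 2 H
  atom 18: C, bond orders sum to 2 (valence 4) → 2 H
  atom 19: C, bond orders sum to 3 (valence 4) → 1 H
  atom 20: O, bond orders sum to 2 (valence 2) → 0 H
  atom 21: C, bond orders sum to 1 (valence 4) → 3 H
  atom 22: C, bond orders sum to 2 (valence 4) → 2 H
  atom 23: C, bond orders sum to 4 (valence 4) → 0 H
  atom 24: O, bond orders sum to 2 (valence 2) → 0 H
  atom 25: O, bond orders sum to 1 (valence 2) → 1 H
Totals → C:18, H:33, N:1, O:6.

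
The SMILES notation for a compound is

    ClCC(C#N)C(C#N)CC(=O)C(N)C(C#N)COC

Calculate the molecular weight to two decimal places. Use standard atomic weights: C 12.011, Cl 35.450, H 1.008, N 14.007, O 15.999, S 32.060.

282.73 g/mol

First, the molecular formula is C12H15ClN4O2 (counting implicit H from valence).
  C: 12 × 12.011 = 144.132
  Cl: 1 × 35.450 = 35.450
  H: 15 × 1.008 = 15.120
  N: 4 × 14.007 = 56.028
  O: 2 × 15.999 = 31.998
Sum: 12×12.011 + 1×35.450 + 15×1.008 + 4×14.007 + 2×15.999 = 282.728 → 282.73 g/mol.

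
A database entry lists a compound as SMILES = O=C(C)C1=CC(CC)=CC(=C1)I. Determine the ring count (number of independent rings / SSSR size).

1

In SMILES, each pair of matching ring-closure digits denotes one ring-closing bond; the number of such bonds equals the number of independent rings.
Ring-closure bonds here: 1.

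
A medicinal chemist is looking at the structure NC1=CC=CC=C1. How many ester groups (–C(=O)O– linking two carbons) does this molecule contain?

Scan the SMILES for the ester motif — none present.
Groups that are present: 1 primary amine.

0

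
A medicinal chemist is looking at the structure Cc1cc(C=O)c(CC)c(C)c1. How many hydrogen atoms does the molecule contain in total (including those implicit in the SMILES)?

14

Walk through each heavy atom and fill implicit hydrogens from standard valence (C 4, N 3, O 2, S 2, halogen 1); for lowercase aromatic atoms, an aromatic c carries 1 H when it has two neighbours and 0 H with three, and aromatic n carries 0 H:
  atom 1: C, bond orders sum to 1 (valence 4) → 3 H
  atom 2: aromatic c, 3 neighbours → 0 H
  atom 3: aromatic c, 2 neighbours → 1 H
  atom 4: aromatic c, 3 neighbours → 0 H
  atom 5: C, bond orders sum to 3 (valence 4) → 1 H
  atom 6: O, bond orders sum to 2 (valence 2) → 0 H
  atom 7: aromatic c, 3 neighbours → 0 H
  atom 8: C, bond orders sum to 2 (valence 4) → 2 H
  atom 9: C, bond orders sum to 1 (valence 4) → 3 H
  atom 10: aromatic c, 3 neighbours → 0 H
  atom 11: C, bond orders sum to 1 (valence 4) → 3 H
  atom 12: aromatic c, 2 neighbours → 1 H
Total hydrogens: 14.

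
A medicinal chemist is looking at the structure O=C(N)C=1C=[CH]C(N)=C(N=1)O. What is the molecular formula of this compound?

C6H7N3O2

Walk through each heavy atom and fill implicit hydrogens from standard valence (C 4, N 3, O 2, S 2, halogen 1):
  atom 1: O, bond orders sum to 2 (valence 2) → 0 H
  atom 2: C, bond orders sum to 4 (valence 4) → 0 H
  atom 3: N, bond orders sum to 1 (valence 3) → 2 H
  atom 4: C, bond orders sum to 4 (valence 4) → 0 H
  atom 5: C, bond orders sum to 3 (valence 4) → 1 H
  atom 6: C with explicit H count 1
  atom 7: C, bond orders sum to 4 (valence 4) → 0 H
  atom 8: N, bond orders sum to 1 (valence 3) → 2 H
  atom 9: C, bond orders sum to 4 (valence 4) → 0 H
  atom 10: N, bond orders sum to 3 (valence 3) → 0 H
  atom 11: O, bond orders sum to 1 (valence 2) → 1 H
Totals → C:6, H:7, N:3, O:2.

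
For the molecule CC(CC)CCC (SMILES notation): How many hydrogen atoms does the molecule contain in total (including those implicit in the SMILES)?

Walk through each heavy atom and fill implicit hydrogens from standard valence (C 4, N 3, O 2, S 2, halogen 1):
  atom 1: C, bond orders sum to 1 (valence 4) → 3 H
  atom 2: C, bond orders sum to 3 (valence 4) → 1 H
  atom 3: C, bond orders sum to 2 (valence 4) → 2 H
  atom 4: C, bond orders sum to 1 (valence 4) → 3 H
  atom 5: C, bond orders sum to 2 (valence 4) → 2 H
  atom 6: C, bond orders sum to 2 (valence 4) → 2 H
  atom 7: C, bond orders sum to 1 (valence 4) → 3 H
Total hydrogens: 16.

16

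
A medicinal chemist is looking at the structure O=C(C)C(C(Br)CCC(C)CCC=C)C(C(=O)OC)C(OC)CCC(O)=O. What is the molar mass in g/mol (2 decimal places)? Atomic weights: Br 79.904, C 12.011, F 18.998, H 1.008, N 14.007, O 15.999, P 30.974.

First, the molecular formula is C20H33BrO6 (counting implicit H from valence).
  Br: 1 × 79.904 = 79.904
  C: 20 × 12.011 = 240.220
  H: 33 × 1.008 = 33.264
  O: 6 × 15.999 = 95.994
Sum: 1×79.904 + 20×12.011 + 33×1.008 + 6×15.999 = 449.382 → 449.38 g/mol.

449.38 g/mol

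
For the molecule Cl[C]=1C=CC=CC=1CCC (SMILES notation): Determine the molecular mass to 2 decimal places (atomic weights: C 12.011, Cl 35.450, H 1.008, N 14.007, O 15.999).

First, the molecular formula is C9H11Cl (counting implicit H from valence).
  C: 9 × 12.011 = 108.099
  Cl: 1 × 35.450 = 35.450
  H: 11 × 1.008 = 11.088
Sum: 9×12.011 + 1×35.450 + 11×1.008 = 154.637 → 154.64 g/mol.

154.64 g/mol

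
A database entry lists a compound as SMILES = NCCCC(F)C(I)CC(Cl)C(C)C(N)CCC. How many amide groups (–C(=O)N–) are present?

0

Scan the SMILES for the amide motif — none present.
Groups that are present: 2 primary amine.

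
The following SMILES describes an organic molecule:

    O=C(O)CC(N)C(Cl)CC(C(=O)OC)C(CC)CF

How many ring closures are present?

In SMILES, each pair of matching ring-closure digits denotes one ring-closing bond; the number of such bonds equals the number of independent rings.
Ring-closure bonds here: 0.

0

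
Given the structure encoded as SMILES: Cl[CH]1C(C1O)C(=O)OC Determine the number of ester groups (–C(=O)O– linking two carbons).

The ester motif appears at heavy-atom position 6 in the SMILES.
Other groups present: 1 hydroxyl.
Ester count: 1.

1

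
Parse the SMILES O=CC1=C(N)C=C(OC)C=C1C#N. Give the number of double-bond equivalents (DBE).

Degree of unsaturation = (number of rings) + (number of π bonds).
Ring closures in the SMILES: 1.
π bonds: 4 double bonds (each 1 DoU), 1 triple bond (each 2 DoU) → 6 DoU from unsaturation.
Total DoU = 1 + 6 = 7.

7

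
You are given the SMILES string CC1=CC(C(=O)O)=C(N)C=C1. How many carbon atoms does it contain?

8

Count every carbon token in the SMILES (each C, including those in ring-closure positions and inside branches).
Carbon count: 8.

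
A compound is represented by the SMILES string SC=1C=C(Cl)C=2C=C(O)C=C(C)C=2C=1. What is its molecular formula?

C11H9ClOS

Walk through each heavy atom and fill implicit hydrogens from standard valence (C 4, N 3, O 2, S 2, halogen 1):
  atom 1: S, bond orders sum to 1 (valence 2) → 1 H
  atom 2: C, bond orders sum to 4 (valence 4) → 0 H
  atom 3: C, bond orders sum to 3 (valence 4) → 1 H
  atom 4: C, bond orders sum to 4 (valence 4) → 0 H
  atom 5: Cl (halogen, monovalent) → 0 H
  atom 6: C, bond orders sum to 4 (valence 4) → 0 H
  atom 7: C, bond orders sum to 3 (valence 4) → 1 H
  atom 8: C, bond orders sum to 4 (valence 4) → 0 H
  atom 9: O, bond orders sum to 1 (valence 2) → 1 H
  atom 10: C, bond orders sum to 3 (valence 4) → 1 H
  atom 11: C, bond orders sum to 4 (valence 4) → 0 H
  atom 12: C, bond orders sum to 1 (valence 4) → 3 H
  atom 13: C, bond orders sum to 4 (valence 4) → 0 H
  atom 14: C, bond orders sum to 3 (valence 4) → 1 H
Totals → C:11, H:9, Cl:1, O:1, S:1.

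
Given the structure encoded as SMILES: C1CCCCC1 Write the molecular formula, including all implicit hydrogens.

C6H12

Walk through each heavy atom and fill implicit hydrogens from standard valence (C 4, N 3, O 2, S 2, halogen 1):
  atom 1: C, bond orders sum to 2 (valence 4) → 2 H
  atom 2: C, bond orders sum to 2 (valence 4) → 2 H
  atom 3: C, bond orders sum to 2 (valence 4) → 2 H
  atom 4: C, bond orders sum to 2 (valence 4) → 2 H
  atom 5: C, bond orders sum to 2 (valence 4) → 2 H
  atom 6: C, bond orders sum to 2 (valence 4) → 2 H
Totals → C:6, H:12.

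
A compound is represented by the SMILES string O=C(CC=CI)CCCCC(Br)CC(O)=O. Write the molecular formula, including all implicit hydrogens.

C11H16BrIO3

Walk through each heavy atom and fill implicit hydrogens from standard valence (C 4, N 3, O 2, S 2, halogen 1):
  atom 1: O, bond orders sum to 2 (valence 2) → 0 H
  atom 2: C, bond orders sum to 4 (valence 4) → 0 H
  atom 3: C, bond orders sum to 2 (valence 4) → 2 H
  atom 4: C, bond orders sum to 3 (valence 4) → 1 H
  atom 5: C, bond orders sum to 3 (valence 4) → 1 H
  atom 6: I (halogen, monovalent) → 0 H
  atom 7: C, bond orders sum to 2 (valence 4) → 2 H
  atom 8: C, bond orders sum to 2 (valence 4) → 2 H
  atom 9: C, bond orders sum to 2 (valence 4) → 2 H
  atom 10: C, bond orders sum to 2 (valence 4) → 2 H
  atom 11: C, bond orders sum to 3 (valence 4) → 1 H
  atom 12: Br (halogen, monovalent) → 0 H
  atom 13: C, bond orders sum to 2 (valence 4) → 2 H
  atom 14: C, bond orders sum to 4 (valence 4) → 0 H
  atom 15: O, bond orders sum to 1 (valence 2) → 1 H
  atom 16: O, bond orders sum to 2 (valence 2) → 0 H
Totals → C:11, H:16, Br:1, I:1, O:3.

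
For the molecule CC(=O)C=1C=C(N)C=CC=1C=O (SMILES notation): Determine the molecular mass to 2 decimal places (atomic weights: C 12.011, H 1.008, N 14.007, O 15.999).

First, the molecular formula is C9H9NO2 (counting implicit H from valence).
  C: 9 × 12.011 = 108.099
  H: 9 × 1.008 = 9.072
  N: 1 × 14.007 = 14.007
  O: 2 × 15.999 = 31.998
Sum: 9×12.011 + 9×1.008 + 1×14.007 + 2×15.999 = 163.176 → 163.18 g/mol.

163.18 g/mol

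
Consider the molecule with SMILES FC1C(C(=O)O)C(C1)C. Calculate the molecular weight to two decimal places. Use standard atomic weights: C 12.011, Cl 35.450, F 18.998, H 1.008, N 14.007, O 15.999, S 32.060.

132.13 g/mol

First, the molecular formula is C6H9FO2 (counting implicit H from valence).
  C: 6 × 12.011 = 72.066
  F: 1 × 18.998 = 18.998
  H: 9 × 1.008 = 9.072
  O: 2 × 15.999 = 31.998
Sum: 6×12.011 + 1×18.998 + 9×1.008 + 2×15.999 = 132.134 → 132.13 g/mol.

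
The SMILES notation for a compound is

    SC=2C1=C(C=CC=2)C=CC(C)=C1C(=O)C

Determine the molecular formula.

C13H12OS

Walk through each heavy atom and fill implicit hydrogens from standard valence (C 4, N 3, O 2, S 2, halogen 1):
  atom 1: S, bond orders sum to 1 (valence 2) → 1 H
  atom 2: C, bond orders sum to 4 (valence 4) → 0 H
  atom 3: C, bond orders sum to 4 (valence 4) → 0 H
  atom 4: C, bond orders sum to 4 (valence 4) → 0 H
  atom 5: C, bond orders sum to 3 (valence 4) → 1 H
  atom 6: C, bond orders sum to 3 (valence 4) → 1 H
  atom 7: C, bond orders sum to 3 (valence 4) → 1 H
  atom 8: C, bond orders sum to 3 (valence 4) → 1 H
  atom 9: C, bond orders sum to 3 (valence 4) → 1 H
  atom 10: C, bond orders sum to 4 (valence 4) → 0 H
  atom 11: C, bond orders sum to 1 (valence 4) → 3 H
  atom 12: C, bond orders sum to 4 (valence 4) → 0 H
  atom 13: C, bond orders sum to 4 (valence 4) → 0 H
  atom 14: O, bond orders sum to 2 (valence 2) → 0 H
  atom 15: C, bond orders sum to 1 (valence 4) → 3 H
Totals → C:13, H:12, O:1, S:1.
In Hill order: C13H12OS.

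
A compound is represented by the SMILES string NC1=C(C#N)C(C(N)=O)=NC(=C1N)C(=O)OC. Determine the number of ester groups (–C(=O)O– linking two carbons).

1

The ester motif appears at heavy-atom position 14 in the SMILES.
Other groups present: 1 amide, 1 nitrile, 2 primary amine.
Ester count: 1.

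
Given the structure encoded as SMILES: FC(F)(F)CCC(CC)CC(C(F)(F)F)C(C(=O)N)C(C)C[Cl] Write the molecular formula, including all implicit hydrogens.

Walk through each heavy atom and fill implicit hydrogens from standard valence (C 4, N 3, O 2, S 2, halogen 1):
  atom 1: F (halogen, monovalent) → 0 H
  atom 2: C, bond orders sum to 4 (valence 4) → 0 H
  atom 3: F (halogen, monovalent) → 0 H
  atom 4: F (halogen, monovalent) → 0 H
  atom 5: C, bond orders sum to 2 (valence 4) → 2 H
  atom 6: C, bond orders sum to 2 (valence 4) → 2 H
  atom 7: C, bond orders sum to 3 (valence 4) → 1 H
  atom 8: C, bond orders sum to 2 (valence 4) → 2 H
  atom 9: C, bond orders sum to 1 (valence 4) → 3 H
  atom 10: C, bond orders sum to 2 (valence 4) → 2 H
  atom 11: C, bond orders sum to 3 (valence 4) → 1 H
  atom 12: C, bond orders sum to 4 (valence 4) → 0 H
  atom 13: F (halogen, monovalent) → 0 H
  atom 14: F (halogen, monovalent) → 0 H
  atom 15: F (halogen, monovalent) → 0 H
  atom 16: C, bond orders sum to 3 (valence 4) → 1 H
  atom 17: C, bond orders sum to 4 (valence 4) → 0 H
  atom 18: O, bond orders sum to 2 (valence 2) → 0 H
  atom 19: N, bond orders sum to 1 (valence 3) → 2 H
  atom 20: C, bond orders sum to 3 (valence 4) → 1 H
  atom 21: C, bond orders sum to 1 (valence 4) → 3 H
  atom 22: C, bond orders sum to 2 (valence 4) → 2 H
  atom 23: Cl with explicit H count 0
Totals → C:14, H:22, Cl:1, F:6, N:1, O:1.
In Hill order: C14H22ClF6NO.

C14H22ClF6NO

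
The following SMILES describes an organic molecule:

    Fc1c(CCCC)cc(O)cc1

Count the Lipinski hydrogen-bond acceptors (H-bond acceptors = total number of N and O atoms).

N atoms: 0; O atoms: 1.
Lipinski HBA = 0 + 1 = 1.

1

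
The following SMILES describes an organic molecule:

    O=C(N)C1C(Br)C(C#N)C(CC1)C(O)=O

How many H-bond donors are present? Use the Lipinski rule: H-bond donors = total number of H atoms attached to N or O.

3

Donors: find every N or O and count the H atoms it carries.
  atom 1 (O): bond orders sum to 2 → 0 H
  atom 3 (N): bond orders sum to 1 → 2 H
  atom 9 (N): bond orders sum to 3 → 0 H
  atom 14 (O): bond orders sum to 1 → 1 H
  atom 15 (O): bond orders sum to 2 → 0 H
Lipinski HBD = 3.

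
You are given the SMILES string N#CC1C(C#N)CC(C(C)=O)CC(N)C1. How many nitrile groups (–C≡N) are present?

The nitrile motif appears at heavy-atom positions 2, 5 in the SMILES.
Other groups present: 1 ketone, 1 primary amine.
Nitrile count: 2.

2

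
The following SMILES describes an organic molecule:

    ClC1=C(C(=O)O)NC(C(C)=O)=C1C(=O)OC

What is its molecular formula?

C9H8ClNO5

Walk through each heavy atom and fill implicit hydrogens from standard valence (C 4, N 3, O 2, S 2, halogen 1):
  atom 1: Cl (halogen, monovalent) → 0 H
  atom 2: C, bond orders sum to 4 (valence 4) → 0 H
  atom 3: C, bond orders sum to 4 (valence 4) → 0 H
  atom 4: C, bond orders sum to 4 (valence 4) → 0 H
  atom 5: O, bond orders sum to 2 (valence 2) → 0 H
  atom 6: O, bond orders sum to 1 (valence 2) → 1 H
  atom 7: N, bond orders sum to 2 (valence 3) → 1 H
  atom 8: C, bond orders sum to 4 (valence 4) → 0 H
  atom 9: C, bond orders sum to 4 (valence 4) → 0 H
  atom 10: C, bond orders sum to 1 (valence 4) → 3 H
  atom 11: O, bond orders sum to 2 (valence 2) → 0 H
  atom 12: C, bond orders sum to 4 (valence 4) → 0 H
  atom 13: C, bond orders sum to 4 (valence 4) → 0 H
  atom 14: O, bond orders sum to 2 (valence 2) → 0 H
  atom 15: O, bond orders sum to 2 (valence 2) → 0 H
  atom 16: C, bond orders sum to 1 (valence 4) → 3 H
Totals → C:9, H:8, Cl:1, N:1, O:5.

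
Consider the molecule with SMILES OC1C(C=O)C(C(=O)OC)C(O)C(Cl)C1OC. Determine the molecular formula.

Walk through each heavy atom and fill implicit hydrogens from standard valence (C 4, N 3, O 2, S 2, halogen 1):
  atom 1: O, bond orders sum to 1 (valence 2) → 1 H
  atom 2: C, bond orders sum to 3 (valence 4) → 1 H
  atom 3: C, bond orders sum to 3 (valence 4) → 1 H
  atom 4: C, bond orders sum to 3 (valence 4) → 1 H
  atom 5: O, bond orders sum to 2 (valence 2) → 0 H
  atom 6: C, bond orders sum to 3 (valence 4) → 1 H
  atom 7: C, bond orders sum to 4 (valence 4) → 0 H
  atom 8: O, bond orders sum to 2 (valence 2) → 0 H
  atom 9: O, bond orders sum to 2 (valence 2) → 0 H
  atom 10: C, bond orders sum to 1 (valence 4) → 3 H
  atom 11: C, bond orders sum to 3 (valence 4) → 1 H
  atom 12: O, bond orders sum to 1 (valence 2) → 1 H
  atom 13: C, bond orders sum to 3 (valence 4) → 1 H
  atom 14: Cl (halogen, monovalent) → 0 H
  atom 15: C, bond orders sum to 3 (valence 4) → 1 H
  atom 16: O, bond orders sum to 2 (valence 2) → 0 H
  atom 17: C, bond orders sum to 1 (valence 4) → 3 H
Totals → C:10, H:15, Cl:1, O:6.
In Hill order: C10H15ClO6.

C10H15ClO6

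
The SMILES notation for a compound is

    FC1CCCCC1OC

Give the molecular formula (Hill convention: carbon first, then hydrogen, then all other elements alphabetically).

Walk through each heavy atom and fill implicit hydrogens from standard valence (C 4, N 3, O 2, S 2, halogen 1):
  atom 1: F (halogen, monovalent) → 0 H
  atom 2: C, bond orders sum to 3 (valence 4) → 1 H
  atom 3: C, bond orders sum to 2 (valence 4) → 2 H
  atom 4: C, bond orders sum to 2 (valence 4) → 2 H
  atom 5: C, bond orders sum to 2 (valence 4) → 2 H
  atom 6: C, bond orders sum to 2 (valence 4) → 2 H
  atom 7: C, bond orders sum to 3 (valence 4) → 1 H
  atom 8: O, bond orders sum to 2 (valence 2) → 0 H
  atom 9: C, bond orders sum to 1 (valence 4) → 3 H
Totals → C:7, H:13, F:1, O:1.
In Hill order: C7H13FO.

C7H13FO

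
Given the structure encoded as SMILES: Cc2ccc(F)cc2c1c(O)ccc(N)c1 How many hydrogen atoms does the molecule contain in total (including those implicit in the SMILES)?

12

Walk through each heavy atom and fill implicit hydrogens from standard valence (C 4, N 3, O 2, S 2, halogen 1); for lowercase aromatic atoms, an aromatic c carries 1 H when it has two neighbours and 0 H with three, and aromatic n carries 0 H:
  atom 1: C, bond orders sum to 1 (valence 4) → 3 H
  atom 2: aromatic c, 3 neighbours → 0 H
  atom 3: aromatic c, 2 neighbours → 1 H
  atom 4: aromatic c, 2 neighbours → 1 H
  atom 5: aromatic c, 3 neighbours → 0 H
  atom 6: F (halogen, monovalent) → 0 H
  atom 7: aromatic c, 2 neighbours → 1 H
  atom 8: aromatic c, 3 neighbours → 0 H
  atom 9: aromatic c, 3 neighbours → 0 H
  atom 10: aromatic c, 3 neighbours → 0 H
  atom 11: O, bond orders sum to 1 (valence 2) → 1 H
  atom 12: aromatic c, 2 neighbours → 1 H
  atom 13: aromatic c, 2 neighbours → 1 H
  atom 14: aromatic c, 3 neighbours → 0 H
  atom 15: N, bond orders sum to 1 (valence 3) → 2 H
  atom 16: aromatic c, 2 neighbours → 1 H
Total hydrogens: 12.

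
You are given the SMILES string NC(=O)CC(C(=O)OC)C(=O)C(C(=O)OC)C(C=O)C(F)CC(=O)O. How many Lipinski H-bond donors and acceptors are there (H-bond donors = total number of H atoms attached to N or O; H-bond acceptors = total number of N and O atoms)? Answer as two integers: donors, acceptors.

Donors: find every N or O and count the H atoms it carries.
  atom 1 (N): bond orders sum to 1 → 2 H
  atom 3 (O): bond orders sum to 2 → 0 H
  atom 7 (O): bond orders sum to 2 → 0 H
  atom 8 (O): bond orders sum to 2 → 0 H
  atom 11 (O): bond orders sum to 2 → 0 H
  atom 14 (O): bond orders sum to 2 → 0 H
  atom 15 (O): bond orders sum to 2 → 0 H
  atom 19 (O): bond orders sum to 2 → 0 H
  atom 24 (O): bond orders sum to 2 → 0 H
  atom 25 (O): bond orders sum to 1 → 1 H
Lipinski HBD = 3.
Acceptors: N atoms = 1, O atoms = 9 → HBA = 10.

3, 10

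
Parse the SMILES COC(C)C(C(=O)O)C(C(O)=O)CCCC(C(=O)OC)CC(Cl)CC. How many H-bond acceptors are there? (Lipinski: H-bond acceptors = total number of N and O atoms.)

N atoms: 0; O atoms: 7.
Lipinski HBA = 0 + 7 = 7.

7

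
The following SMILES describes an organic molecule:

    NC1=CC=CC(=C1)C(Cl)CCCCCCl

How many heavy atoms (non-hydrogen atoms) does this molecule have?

15

Every atom symbol written in the SMILES (organic subset) is one heavy atom; implicit H are not written.
Heavy atoms by element → C:12, Cl:2, N:1.
Total: 15.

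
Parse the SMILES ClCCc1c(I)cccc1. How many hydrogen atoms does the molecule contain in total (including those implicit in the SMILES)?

Walk through each heavy atom and fill implicit hydrogens from standard valence (C 4, N 3, O 2, S 2, halogen 1); for lowercase aromatic atoms, an aromatic c carries 1 H when it has two neighbours and 0 H with three, and aromatic n carries 0 H:
  atom 1: Cl (halogen, monovalent) → 0 H
  atom 2: C, bond orders sum to 2 (valence 4) → 2 H
  atom 3: C, bond orders sum to 2 (valence 4) → 2 H
  atom 4: aromatic c, 3 neighbours → 0 H
  atom 5: aromatic c, 3 neighbours → 0 H
  atom 6: I (halogen, monovalent) → 0 H
  atom 7: aromatic c, 2 neighbours → 1 H
  atom 8: aromatic c, 2 neighbours → 1 H
  atom 9: aromatic c, 2 neighbours → 1 H
  atom 10: aromatic c, 2 neighbours → 1 H
Total hydrogens: 8.

8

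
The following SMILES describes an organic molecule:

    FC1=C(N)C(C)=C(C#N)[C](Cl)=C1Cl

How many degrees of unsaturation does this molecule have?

6

Molecular formula: C8H5Cl2FN2.
DoU = (2C + 2 + N − H − X) / 2, where X is the halogen count and O/S are ignored.
    = (2·8 + 2 + 2 − 5 − 3) / 2 = 12 / 2 = 6.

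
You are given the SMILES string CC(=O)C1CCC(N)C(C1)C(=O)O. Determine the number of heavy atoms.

13

Every atom symbol written in the SMILES (organic subset) is one heavy atom; implicit H are not written.
Heavy atoms by element → C:9, N:1, O:3.
Total: 13.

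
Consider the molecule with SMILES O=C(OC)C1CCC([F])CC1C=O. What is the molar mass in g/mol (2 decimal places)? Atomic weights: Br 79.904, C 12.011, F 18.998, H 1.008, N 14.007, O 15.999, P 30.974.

188.20 g/mol

First, the molecular formula is C9H13FO3 (counting implicit H from valence).
  C: 9 × 12.011 = 108.099
  F: 1 × 18.998 = 18.998
  H: 13 × 1.008 = 13.104
  O: 3 × 15.999 = 47.997
Sum: 9×12.011 + 1×18.998 + 13×1.008 + 3×15.999 = 188.198 → 188.20 g/mol.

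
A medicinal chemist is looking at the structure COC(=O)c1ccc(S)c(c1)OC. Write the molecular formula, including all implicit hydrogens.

C9H10O3S

Walk through each heavy atom and fill implicit hydrogens from standard valence (C 4, N 3, O 2, S 2, halogen 1); for lowercase aromatic atoms, an aromatic c carries 1 H when it has two neighbours and 0 H with three, and aromatic n carries 0 H:
  atom 1: C, bond orders sum to 1 (valence 4) → 3 H
  atom 2: O, bond orders sum to 2 (valence 2) → 0 H
  atom 3: C, bond orders sum to 4 (valence 4) → 0 H
  atom 4: O, bond orders sum to 2 (valence 2) → 0 H
  atom 5: aromatic c, 3 neighbours → 0 H
  atom 6: aromatic c, 2 neighbours → 1 H
  atom 7: aromatic c, 2 neighbours → 1 H
  atom 8: aromatic c, 3 neighbours → 0 H
  atom 9: S, bond orders sum to 1 (valence 2) → 1 H
  atom 10: aromatic c, 3 neighbours → 0 H
  atom 11: aromatic c, 2 neighbours → 1 H
  atom 12: O, bond orders sum to 2 (valence 2) → 0 H
  atom 13: C, bond orders sum to 1 (valence 4) → 3 H
Totals → C:9, H:10, O:3, S:1.
In Hill order: C9H10O3S.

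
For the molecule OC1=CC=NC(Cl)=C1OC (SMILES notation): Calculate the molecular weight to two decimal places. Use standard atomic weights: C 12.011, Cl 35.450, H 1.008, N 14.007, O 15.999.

First, the molecular formula is C6H6ClNO2 (counting implicit H from valence).
  C: 6 × 12.011 = 72.066
  Cl: 1 × 35.450 = 35.450
  H: 6 × 1.008 = 6.048
  N: 1 × 14.007 = 14.007
  O: 2 × 15.999 = 31.998
Sum: 6×12.011 + 1×35.450 + 6×1.008 + 1×14.007 + 2×15.999 = 159.569 → 159.57 g/mol.

159.57 g/mol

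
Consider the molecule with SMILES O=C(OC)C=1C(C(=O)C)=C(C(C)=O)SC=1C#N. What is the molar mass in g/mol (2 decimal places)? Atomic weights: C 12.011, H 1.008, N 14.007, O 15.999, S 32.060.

First, the molecular formula is C11H9NO4S (counting implicit H from valence).
  C: 11 × 12.011 = 132.121
  H: 9 × 1.008 = 9.072
  N: 1 × 14.007 = 14.007
  O: 4 × 15.999 = 63.996
  S: 1 × 32.060 = 32.060
Sum: 11×12.011 + 9×1.008 + 1×14.007 + 4×15.999 + 1×32.060 = 251.256 → 251.26 g/mol.

251.26 g/mol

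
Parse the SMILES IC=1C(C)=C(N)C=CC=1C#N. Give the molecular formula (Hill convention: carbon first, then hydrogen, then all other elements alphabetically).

C8H7IN2

Walk through each heavy atom and fill implicit hydrogens from standard valence (C 4, N 3, O 2, S 2, halogen 1):
  atom 1: I (halogen, monovalent) → 0 H
  atom 2: C, bond orders sum to 4 (valence 4) → 0 H
  atom 3: C, bond orders sum to 4 (valence 4) → 0 H
  atom 4: C, bond orders sum to 1 (valence 4) → 3 H
  atom 5: C, bond orders sum to 4 (valence 4) → 0 H
  atom 6: N, bond orders sum to 1 (valence 3) → 2 H
  atom 7: C, bond orders sum to 3 (valence 4) → 1 H
  atom 8: C, bond orders sum to 3 (valence 4) → 1 H
  atom 9: C, bond orders sum to 4 (valence 4) → 0 H
  atom 10: C, bond orders sum to 4 (valence 4) → 0 H
  atom 11: N, bond orders sum to 3 (valence 3) → 0 H
Totals → C:8, H:7, I:1, N:2.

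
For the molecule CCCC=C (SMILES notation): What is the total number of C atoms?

Count every carbon token in the SMILES (each C, including those in ring-closure positions and inside branches).
Carbon count: 5.

5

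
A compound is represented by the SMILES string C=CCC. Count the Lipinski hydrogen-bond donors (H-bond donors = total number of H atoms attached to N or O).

Donors: find every N or O and count the H atoms it carries.
  (no N or O atoms present)
Lipinski HBD = 0.

0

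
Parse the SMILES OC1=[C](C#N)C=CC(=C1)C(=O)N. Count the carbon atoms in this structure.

Count every carbon token in the SMILES (each C, including those in ring-closure positions and inside branches).
Carbon count: 8.

8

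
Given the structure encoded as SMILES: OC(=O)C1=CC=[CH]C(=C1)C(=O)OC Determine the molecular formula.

Walk through each heavy atom and fill implicit hydrogens from standard valence (C 4, N 3, O 2, S 2, halogen 1):
  atom 1: O, bond orders sum to 1 (valence 2) → 1 H
  atom 2: C, bond orders sum to 4 (valence 4) → 0 H
  atom 3: O, bond orders sum to 2 (valence 2) → 0 H
  atom 4: C, bond orders sum to 4 (valence 4) → 0 H
  atom 5: C, bond orders sum to 3 (valence 4) → 1 H
  atom 6: C, bond orders sum to 3 (valence 4) → 1 H
  atom 7: C with explicit H count 1
  atom 8: C, bond orders sum to 4 (valence 4) → 0 H
  atom 9: C, bond orders sum to 3 (valence 4) → 1 H
  atom 10: C, bond orders sum to 4 (valence 4) → 0 H
  atom 11: O, bond orders sum to 2 (valence 2) → 0 H
  atom 12: O, bond orders sum to 2 (valence 2) → 0 H
  atom 13: C, bond orders sum to 1 (valence 4) → 3 H
Totals → C:9, H:8, O:4.

C9H8O4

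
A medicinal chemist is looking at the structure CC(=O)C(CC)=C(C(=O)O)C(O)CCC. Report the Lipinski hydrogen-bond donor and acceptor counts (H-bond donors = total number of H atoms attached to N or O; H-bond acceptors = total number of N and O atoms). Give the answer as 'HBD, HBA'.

2, 4

Donors: find every N or O and count the H atoms it carries.
  atom 3 (O): bond orders sum to 2 → 0 H
  atom 9 (O): bond orders sum to 2 → 0 H
  atom 10 (O): bond orders sum to 1 → 1 H
  atom 12 (O): bond orders sum to 1 → 1 H
Lipinski HBD = 2.
Acceptors: N atoms = 0, O atoms = 4 → HBA = 4.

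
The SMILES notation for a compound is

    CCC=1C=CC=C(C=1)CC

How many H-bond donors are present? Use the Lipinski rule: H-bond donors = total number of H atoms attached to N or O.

0

Donors: find every N or O and count the H atoms it carries.
  (no N or O atoms present)
Lipinski HBD = 0.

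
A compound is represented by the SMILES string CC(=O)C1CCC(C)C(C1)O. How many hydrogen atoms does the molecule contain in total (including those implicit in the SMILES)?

16

Walk through each heavy atom and fill implicit hydrogens from standard valence (C 4, N 3, O 2, S 2, halogen 1):
  atom 1: C, bond orders sum to 1 (valence 4) → 3 H
  atom 2: C, bond orders sum to 4 (valence 4) → 0 H
  atom 3: O, bond orders sum to 2 (valence 2) → 0 H
  atom 4: C, bond orders sum to 3 (valence 4) → 1 H
  atom 5: C, bond orders sum to 2 (valence 4) → 2 H
  atom 6: C, bond orders sum to 2 (valence 4) → 2 H
  atom 7: C, bond orders sum to 3 (valence 4) → 1 H
  atom 8: C, bond orders sum to 1 (valence 4) → 3 H
  atom 9: C, bond orders sum to 3 (valence 4) → 1 H
  atom 10: C, bond orders sum to 2 (valence 4) → 2 H
  atom 11: O, bond orders sum to 1 (valence 2) → 1 H
Total hydrogens: 16.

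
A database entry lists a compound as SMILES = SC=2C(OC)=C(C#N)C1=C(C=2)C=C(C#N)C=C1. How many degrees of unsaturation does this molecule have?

Molecular formula: C13H8N2OS.
DoU = (2C + 2 + N − H − X) / 2, where X is the halogen count and O/S are ignored.
    = (2·13 + 2 + 2 − 8 − 0) / 2 = 22 / 2 = 11.

11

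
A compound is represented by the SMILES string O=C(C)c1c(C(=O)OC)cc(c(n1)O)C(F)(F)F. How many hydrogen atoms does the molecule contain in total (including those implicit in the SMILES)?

8

Walk through each heavy atom and fill implicit hydrogens from standard valence (C 4, N 3, O 2, S 2, halogen 1); for lowercase aromatic atoms, an aromatic c carries 1 H when it has two neighbours and 0 H with three, and aromatic n carries 0 H:
  atom 1: O, bond orders sum to 2 (valence 2) → 0 H
  atom 2: C, bond orders sum to 4 (valence 4) → 0 H
  atom 3: C, bond orders sum to 1 (valence 4) → 3 H
  atom 4: aromatic c, 3 neighbours → 0 H
  atom 5: aromatic c, 3 neighbours → 0 H
  atom 6: C, bond orders sum to 4 (valence 4) → 0 H
  atom 7: O, bond orders sum to 2 (valence 2) → 0 H
  atom 8: O, bond orders sum to 2 (valence 2) → 0 H
  atom 9: C, bond orders sum to 1 (valence 4) → 3 H
  atom 10: aromatic c, 2 neighbours → 1 H
  atom 11: aromatic c, 3 neighbours → 0 H
  atom 12: aromatic c, 3 neighbours → 0 H
  atom 13: aromatic n, 2 neighbours → 0 H
  atom 14: O, bond orders sum to 1 (valence 2) → 1 H
  atom 15: C, bond orders sum to 4 (valence 4) → 0 H
  atom 16: F (halogen, monovalent) → 0 H
  atom 17: F (halogen, monovalent) → 0 H
  atom 18: F (halogen, monovalent) → 0 H
Total hydrogens: 8.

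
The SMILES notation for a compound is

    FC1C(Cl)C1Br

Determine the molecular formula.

C3H3BrClF

Walk through each heavy atom and fill implicit hydrogens from standard valence (C 4, N 3, O 2, S 2, halogen 1):
  atom 1: F (halogen, monovalent) → 0 H
  atom 2: C, bond orders sum to 3 (valence 4) → 1 H
  atom 3: C, bond orders sum to 3 (valence 4) → 1 H
  atom 4: Cl (halogen, monovalent) → 0 H
  atom 5: C, bond orders sum to 3 (valence 4) → 1 H
  atom 6: Br (halogen, monovalent) → 0 H
Totals → C:3, H:3, Br:1, Cl:1, F:1.
In Hill order: C3H3BrClF.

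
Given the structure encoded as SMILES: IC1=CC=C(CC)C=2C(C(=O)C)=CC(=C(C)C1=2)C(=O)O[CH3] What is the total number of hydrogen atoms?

17

Walk through each heavy atom and fill implicit hydrogens from standard valence (C 4, N 3, O 2, S 2, halogen 1):
  atom 1: I (halogen, monovalent) → 0 H
  atom 2: C, bond orders sum to 4 (valence 4) → 0 H
  atom 3: C, bond orders sum to 3 (valence 4) → 1 H
  atom 4: C, bond orders sum to 3 (valence 4) → 1 H
  atom 5: C, bond orders sum to 4 (valence 4) → 0 H
  atom 6: C, bond orders sum to 2 (valence 4) → 2 H
  atom 7: C, bond orders sum to 1 (valence 4) → 3 H
  atom 8: C, bond orders sum to 4 (valence 4) → 0 H
  atom 9: C, bond orders sum to 4 (valence 4) → 0 H
  atom 10: C, bond orders sum to 4 (valence 4) → 0 H
  atom 11: O, bond orders sum to 2 (valence 2) → 0 H
  atom 12: C, bond orders sum to 1 (valence 4) → 3 H
  atom 13: C, bond orders sum to 3 (valence 4) → 1 H
  atom 14: C, bond orders sum to 4 (valence 4) → 0 H
  atom 15: C, bond orders sum to 4 (valence 4) → 0 H
  atom 16: C, bond orders sum to 1 (valence 4) → 3 H
  atom 17: C, bond orders sum to 4 (valence 4) → 0 H
  atom 18: C, bond orders sum to 4 (valence 4) → 0 H
  atom 19: O, bond orders sum to 2 (valence 2) → 0 H
  atom 20: O, bond orders sum to 2 (valence 2) → 0 H
  atom 21: C with explicit H count 3
Total hydrogens: 17.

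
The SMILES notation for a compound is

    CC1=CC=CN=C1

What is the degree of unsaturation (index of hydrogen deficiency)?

4

Degree of unsaturation = (number of rings) + (number of π bonds).
Ring closures in the SMILES: 1.
π bonds: 3 double bonds (each 1 DoU) → 3 DoU from unsaturation.
Total DoU = 1 + 3 = 4.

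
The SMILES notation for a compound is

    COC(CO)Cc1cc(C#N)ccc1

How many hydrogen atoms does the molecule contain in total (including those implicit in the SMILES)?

Walk through each heavy atom and fill implicit hydrogens from standard valence (C 4, N 3, O 2, S 2, halogen 1); for lowercase aromatic atoms, an aromatic c carries 1 H when it has two neighbours and 0 H with three, and aromatic n carries 0 H:
  atom 1: C, bond orders sum to 1 (valence 4) → 3 H
  atom 2: O, bond orders sum to 2 (valence 2) → 0 H
  atom 3: C, bond orders sum to 3 (valence 4) → 1 H
  atom 4: C, bond orders sum to 2 (valence 4) → 2 H
  atom 5: O, bond orders sum to 1 (valence 2) → 1 H
  atom 6: C, bond orders sum to 2 (valence 4) → 2 H
  atom 7: aromatic c, 3 neighbours → 0 H
  atom 8: aromatic c, 2 neighbours → 1 H
  atom 9: aromatic c, 3 neighbours → 0 H
  atom 10: C, bond orders sum to 4 (valence 4) → 0 H
  atom 11: N, bond orders sum to 3 (valence 3) → 0 H
  atom 12: aromatic c, 2 neighbours → 1 H
  atom 13: aromatic c, 2 neighbours → 1 H
  atom 14: aromatic c, 2 neighbours → 1 H
Total hydrogens: 13.

13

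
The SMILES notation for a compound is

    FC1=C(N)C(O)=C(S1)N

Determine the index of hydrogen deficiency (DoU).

3

Degree of unsaturation = (number of rings) + (number of π bonds).
Ring closures in the SMILES: 1.
π bonds: 2 double bonds (each 1 DoU) → 2 DoU from unsaturation.
Total DoU = 1 + 2 = 3.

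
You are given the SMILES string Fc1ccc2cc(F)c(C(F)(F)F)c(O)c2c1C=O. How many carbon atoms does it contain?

Count every carbon token in the SMILES (each C, including those in ring-closure positions and inside branches).
Carbon count: 12.

12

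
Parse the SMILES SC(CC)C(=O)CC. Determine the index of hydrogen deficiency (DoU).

1

Molecular formula: C6H12OS.
DoU = (2C + 2 + N − H − X) / 2, where X is the halogen count and O/S are ignored.
    = (2·6 + 2 + 0 − 12 − 0) / 2 = 2 / 2 = 1.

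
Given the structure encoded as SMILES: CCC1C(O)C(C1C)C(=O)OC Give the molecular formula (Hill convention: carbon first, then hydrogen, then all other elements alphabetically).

Walk through each heavy atom and fill implicit hydrogens from standard valence (C 4, N 3, O 2, S 2, halogen 1):
  atom 1: C, bond orders sum to 1 (valence 4) → 3 H
  atom 2: C, bond orders sum to 2 (valence 4) → 2 H
  atom 3: C, bond orders sum to 3 (valence 4) → 1 H
  atom 4: C, bond orders sum to 3 (valence 4) → 1 H
  atom 5: O, bond orders sum to 1 (valence 2) → 1 H
  atom 6: C, bond orders sum to 3 (valence 4) → 1 H
  atom 7: C, bond orders sum to 3 (valence 4) → 1 H
  atom 8: C, bond orders sum to 1 (valence 4) → 3 H
  atom 9: C, bond orders sum to 4 (valence 4) → 0 H
  atom 10: O, bond orders sum to 2 (valence 2) → 0 H
  atom 11: O, bond orders sum to 2 (valence 2) → 0 H
  atom 12: C, bond orders sum to 1 (valence 4) → 3 H
Totals → C:9, H:16, O:3.
In Hill order: C9H16O3.

C9H16O3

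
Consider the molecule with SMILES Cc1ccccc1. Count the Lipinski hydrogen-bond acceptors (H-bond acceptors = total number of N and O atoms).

N atoms: 0; O atoms: 0.
Lipinski HBA = 0 + 0 = 0.

0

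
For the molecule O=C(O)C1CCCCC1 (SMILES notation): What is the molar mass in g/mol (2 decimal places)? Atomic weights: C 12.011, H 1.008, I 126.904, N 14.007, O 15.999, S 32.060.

First, the molecular formula is C7H12O2 (counting implicit H from valence).
  C: 7 × 12.011 = 84.077
  H: 12 × 1.008 = 12.096
  O: 2 × 15.999 = 31.998
Sum: 7×12.011 + 12×1.008 + 2×15.999 = 128.171 → 128.17 g/mol.

128.17 g/mol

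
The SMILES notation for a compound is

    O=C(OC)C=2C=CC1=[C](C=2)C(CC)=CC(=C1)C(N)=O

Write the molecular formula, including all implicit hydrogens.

C15H15NO3

Walk through each heavy atom and fill implicit hydrogens from standard valence (C 4, N 3, O 2, S 2, halogen 1):
  atom 1: O, bond orders sum to 2 (valence 2) → 0 H
  atom 2: C, bond orders sum to 4 (valence 4) → 0 H
  atom 3: O, bond orders sum to 2 (valence 2) → 0 H
  atom 4: C, bond orders sum to 1 (valence 4) → 3 H
  atom 5: C, bond orders sum to 4 (valence 4) → 0 H
  atom 6: C, bond orders sum to 3 (valence 4) → 1 H
  atom 7: C, bond orders sum to 3 (valence 4) → 1 H
  atom 8: C, bond orders sum to 4 (valence 4) → 0 H
  atom 9: C with explicit H count 0
  atom 10: C, bond orders sum to 3 (valence 4) → 1 H
  atom 11: C, bond orders sum to 4 (valence 4) → 0 H
  atom 12: C, bond orders sum to 2 (valence 4) → 2 H
  atom 13: C, bond orders sum to 1 (valence 4) → 3 H
  atom 14: C, bond orders sum to 3 (valence 4) → 1 H
  atom 15: C, bond orders sum to 4 (valence 4) → 0 H
  atom 16: C, bond orders sum to 3 (valence 4) → 1 H
  atom 17: C, bond orders sum to 4 (valence 4) → 0 H
  atom 18: N, bond orders sum to 1 (valence 3) → 2 H
  atom 19: O, bond orders sum to 2 (valence 2) → 0 H
Totals → C:15, H:15, N:1, O:3.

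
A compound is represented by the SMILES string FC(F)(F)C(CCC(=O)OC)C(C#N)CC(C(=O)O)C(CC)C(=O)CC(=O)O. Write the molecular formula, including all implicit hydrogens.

C17H22F3NO7

Walk through each heavy atom and fill implicit hydrogens from standard valence (C 4, N 3, O 2, S 2, halogen 1):
  atom 1: F (halogen, monovalent) → 0 H
  atom 2: C, bond orders sum to 4 (valence 4) → 0 H
  atom 3: F (halogen, monovalent) → 0 H
  atom 4: F (halogen, monovalent) → 0 H
  atom 5: C, bond orders sum to 3 (valence 4) → 1 H
  atom 6: C, bond orders sum to 2 (valence 4) → 2 H
  atom 7: C, bond orders sum to 2 (valence 4) → 2 H
  atom 8: C, bond orders sum to 4 (valence 4) → 0 H
  atom 9: O, bond orders sum to 2 (valence 2) → 0 H
  atom 10: O, bond orders sum to 2 (valence 2) → 0 H
  atom 11: C, bond orders sum to 1 (valence 4) → 3 H
  atom 12: C, bond orders sum to 3 (valence 4) → 1 H
  atom 13: C, bond orders sum to 4 (valence 4) → 0 H
  atom 14: N, bond orders sum to 3 (valence 3) → 0 H
  atom 15: C, bond orders sum to 2 (valence 4) → 2 H
  atom 16: C, bond orders sum to 3 (valence 4) → 1 H
  atom 17: C, bond orders sum to 4 (valence 4) → 0 H
  atom 18: O, bond orders sum to 2 (valence 2) → 0 H
  atom 19: O, bond orders sum to 1 (valence 2) → 1 H
  atom 20: C, bond orders sum to 3 (valence 4) → 1 H
  atom 21: C, bond orders sum to 2 (valence 4) → 2 H
  atom 22: C, bond orders sum to 1 (valence 4) → 3 H
  atom 23: C, bond orders sum to 4 (valence 4) → 0 H
  atom 24: O, bond orders sum to 2 (valence 2) → 0 H
  atom 25: C, bond orders sum to 2 (valence 4) → 2 H
  atom 26: C, bond orders sum to 4 (valence 4) → 0 H
  atom 27: O, bond orders sum to 2 (valence 2) → 0 H
  atom 28: O, bond orders sum to 1 (valence 2) → 1 H
Totals → C:17, H:22, F:3, N:1, O:7.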